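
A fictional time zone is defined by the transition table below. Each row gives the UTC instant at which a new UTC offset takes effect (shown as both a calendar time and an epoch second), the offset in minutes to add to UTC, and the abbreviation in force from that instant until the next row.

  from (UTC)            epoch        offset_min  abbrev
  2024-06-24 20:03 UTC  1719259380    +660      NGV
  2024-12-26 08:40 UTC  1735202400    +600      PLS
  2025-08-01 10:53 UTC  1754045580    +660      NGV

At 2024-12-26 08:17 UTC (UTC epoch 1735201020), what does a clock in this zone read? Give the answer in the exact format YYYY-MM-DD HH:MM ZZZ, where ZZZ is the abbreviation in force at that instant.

2024-12-26 19:17 NGV

Query: 2024-12-26 08:17 UTC
Rule 1/3 (NGV, +11:00): 2024-06-24 20:03 UTC ≤ query < 2024-12-26 08:40 UTC
8·60 + 17 + 660 = 1157 min
1157 = 0·1440 + 1157; 1157 = 19·60 + 17 → 19:17, same day
→ 2024-12-26 19:17 NGV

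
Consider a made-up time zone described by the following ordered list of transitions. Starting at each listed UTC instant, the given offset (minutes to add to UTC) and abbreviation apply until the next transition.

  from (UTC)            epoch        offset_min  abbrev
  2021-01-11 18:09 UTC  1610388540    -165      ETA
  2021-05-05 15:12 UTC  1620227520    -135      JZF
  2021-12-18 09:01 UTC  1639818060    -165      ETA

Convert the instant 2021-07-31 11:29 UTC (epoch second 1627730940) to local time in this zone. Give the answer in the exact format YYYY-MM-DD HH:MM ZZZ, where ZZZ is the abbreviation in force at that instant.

2021-07-31 09:14 JZF

Query: 2021-07-31 11:29 UTC
Rule 2/3 (JZF, -02:15): 2021-05-05 15:12 UTC ≤ query < 2021-12-18 09:01 UTC
11·60 + 29 - 135 = 554 min
554 = 0·1440 + 554; 554 = 9·60 + 14 → 09:14, same day
→ 2021-07-31 09:14 JZF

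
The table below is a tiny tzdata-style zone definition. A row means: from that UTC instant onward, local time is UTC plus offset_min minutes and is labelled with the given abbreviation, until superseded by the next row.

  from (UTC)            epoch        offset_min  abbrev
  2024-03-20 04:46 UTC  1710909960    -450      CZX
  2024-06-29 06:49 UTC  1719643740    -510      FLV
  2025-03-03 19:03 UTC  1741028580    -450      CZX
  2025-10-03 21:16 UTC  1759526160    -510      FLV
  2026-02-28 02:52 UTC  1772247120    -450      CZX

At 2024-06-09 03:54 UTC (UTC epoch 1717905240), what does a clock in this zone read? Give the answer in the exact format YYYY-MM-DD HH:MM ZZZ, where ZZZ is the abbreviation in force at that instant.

2024-06-08 20:24 CZX

Query: 2024-06-09 03:54 UTC
Rule 1/5 (CZX, -07:30): 2024-03-20 04:46 UTC ≤ query < 2024-06-29 06:49 UTC
3·60 + 54 - 450 = -216 min
-216 = -1·1440 + 1224; 1224 = 20·60 + 24 → 20:24, 2024-06-09 - 1 day = 2024-06-08
→ 2024-06-08 20:24 CZX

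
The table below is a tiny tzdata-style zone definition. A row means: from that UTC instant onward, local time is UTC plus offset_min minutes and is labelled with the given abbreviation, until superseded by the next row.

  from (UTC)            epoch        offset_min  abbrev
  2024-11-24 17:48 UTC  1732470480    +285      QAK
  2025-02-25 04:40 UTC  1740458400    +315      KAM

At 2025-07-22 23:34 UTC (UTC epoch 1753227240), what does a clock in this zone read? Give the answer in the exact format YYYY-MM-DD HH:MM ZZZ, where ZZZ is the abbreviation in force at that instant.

2025-07-23 04:49 KAM

Query: 2025-07-22 23:34 UTC
Rule 2/2 (KAM, +05:15): 2025-02-25 04:40 UTC ≤ query < +∞
23·60 + 34 + 315 = 1729 min
1729 = 1·1440 + 289; 289 = 4·60 + 49 → 04:49, 2025-07-22 + 1 day = 2025-07-23
→ 2025-07-23 04:49 KAM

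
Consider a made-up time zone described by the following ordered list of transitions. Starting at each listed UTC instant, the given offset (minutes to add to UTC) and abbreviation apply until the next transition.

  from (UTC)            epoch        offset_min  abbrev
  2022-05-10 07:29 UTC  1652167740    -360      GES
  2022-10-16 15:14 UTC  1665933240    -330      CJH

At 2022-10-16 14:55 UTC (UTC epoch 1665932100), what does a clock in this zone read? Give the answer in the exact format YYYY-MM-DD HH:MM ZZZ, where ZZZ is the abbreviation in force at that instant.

2022-10-16 08:55 GES

Query: 2022-10-16 14:55 UTC
Rule 1/2 (GES, -06:00): 2022-05-10 07:29 UTC ≤ query < 2022-10-16 15:14 UTC
14·60 + 55 - 360 = 535 min
535 = 0·1440 + 535; 535 = 8·60 + 55 → 08:55, same day
→ 2022-10-16 08:55 GES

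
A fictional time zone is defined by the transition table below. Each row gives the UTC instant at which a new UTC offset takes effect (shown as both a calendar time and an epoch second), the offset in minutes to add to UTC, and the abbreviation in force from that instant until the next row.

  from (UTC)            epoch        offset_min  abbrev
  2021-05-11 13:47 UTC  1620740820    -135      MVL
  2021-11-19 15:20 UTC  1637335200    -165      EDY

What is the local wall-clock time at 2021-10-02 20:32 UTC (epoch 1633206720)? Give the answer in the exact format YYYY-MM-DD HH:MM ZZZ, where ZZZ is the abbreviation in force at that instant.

2021-10-02 18:17 MVL

Query: 2021-10-02 20:32 UTC
Rule 1/2 (MVL, -02:15): 2021-05-11 13:47 UTC ≤ query < 2021-11-19 15:20 UTC
20·60 + 32 - 135 = 1097 min
1097 = 0·1440 + 1097; 1097 = 18·60 + 17 → 18:17, same day
→ 2021-10-02 18:17 MVL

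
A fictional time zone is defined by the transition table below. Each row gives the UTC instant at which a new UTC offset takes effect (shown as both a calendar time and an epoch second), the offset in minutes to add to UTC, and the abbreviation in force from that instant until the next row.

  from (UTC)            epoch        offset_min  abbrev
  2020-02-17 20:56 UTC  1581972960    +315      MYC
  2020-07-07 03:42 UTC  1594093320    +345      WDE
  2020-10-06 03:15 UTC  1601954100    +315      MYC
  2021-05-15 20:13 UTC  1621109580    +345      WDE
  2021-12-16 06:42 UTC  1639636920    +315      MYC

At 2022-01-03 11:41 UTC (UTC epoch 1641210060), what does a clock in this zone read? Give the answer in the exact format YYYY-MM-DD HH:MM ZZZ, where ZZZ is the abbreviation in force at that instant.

Query: 2022-01-03 11:41 UTC
Rule 5/5 (MYC, +05:15): 2021-12-16 06:42 UTC ≤ query < +∞
11·60 + 41 + 315 = 1016 min
1016 = 0·1440 + 1016; 1016 = 16·60 + 56 → 16:56, same day
→ 2022-01-03 16:56 MYC

2022-01-03 16:56 MYC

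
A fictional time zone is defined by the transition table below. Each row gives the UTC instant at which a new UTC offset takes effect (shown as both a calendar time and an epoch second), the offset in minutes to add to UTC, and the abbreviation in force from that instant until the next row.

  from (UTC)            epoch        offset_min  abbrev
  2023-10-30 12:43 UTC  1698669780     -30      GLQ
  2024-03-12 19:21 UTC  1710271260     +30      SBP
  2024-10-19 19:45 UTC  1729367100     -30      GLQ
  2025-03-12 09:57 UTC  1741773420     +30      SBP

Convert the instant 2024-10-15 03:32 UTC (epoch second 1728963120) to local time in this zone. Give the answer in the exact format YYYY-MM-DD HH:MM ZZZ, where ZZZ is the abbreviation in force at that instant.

Query: 2024-10-15 03:32 UTC
Rule 2/4 (SBP, +00:30): 2024-03-12 19:21 UTC ≤ query < 2024-10-19 19:45 UTC
3·60 + 32 + 30 = 242 min
242 = 0·1440 + 242; 242 = 4·60 + 2 → 04:02, same day
→ 2024-10-15 04:02 SBP

2024-10-15 04:02 SBP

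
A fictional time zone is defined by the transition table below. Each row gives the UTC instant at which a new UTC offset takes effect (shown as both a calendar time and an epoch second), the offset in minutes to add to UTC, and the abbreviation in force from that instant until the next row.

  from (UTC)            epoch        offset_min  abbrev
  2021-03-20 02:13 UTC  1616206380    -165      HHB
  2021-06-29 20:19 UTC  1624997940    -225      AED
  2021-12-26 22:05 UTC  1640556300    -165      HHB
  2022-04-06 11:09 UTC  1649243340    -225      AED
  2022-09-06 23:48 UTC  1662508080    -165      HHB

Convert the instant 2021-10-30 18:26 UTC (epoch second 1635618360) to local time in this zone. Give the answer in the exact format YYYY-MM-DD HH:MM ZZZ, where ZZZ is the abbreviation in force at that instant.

Query: 2021-10-30 18:26 UTC
Rule 2/5 (AED, -03:45): 2021-06-29 20:19 UTC ≤ query < 2021-12-26 22:05 UTC
18·60 + 26 - 225 = 881 min
881 = 0·1440 + 881; 881 = 14·60 + 41 → 14:41, same day
→ 2021-10-30 14:41 AED

2021-10-30 14:41 AED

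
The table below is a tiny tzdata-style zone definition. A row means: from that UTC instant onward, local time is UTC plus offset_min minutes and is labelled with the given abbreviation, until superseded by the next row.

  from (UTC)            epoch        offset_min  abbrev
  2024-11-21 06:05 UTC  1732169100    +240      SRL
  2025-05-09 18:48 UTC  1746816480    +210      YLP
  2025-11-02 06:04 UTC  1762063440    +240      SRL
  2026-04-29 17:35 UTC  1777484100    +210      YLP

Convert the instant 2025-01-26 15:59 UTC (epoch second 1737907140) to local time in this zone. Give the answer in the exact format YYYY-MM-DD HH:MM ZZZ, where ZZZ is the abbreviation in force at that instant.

2025-01-26 19:59 SRL

Query: 2025-01-26 15:59 UTC
Rule 1/4 (SRL, +04:00): 2024-11-21 06:05 UTC ≤ query < 2025-05-09 18:48 UTC
15·60 + 59 + 240 = 1199 min
1199 = 0·1440 + 1199; 1199 = 19·60 + 59 → 19:59, same day
→ 2025-01-26 19:59 SRL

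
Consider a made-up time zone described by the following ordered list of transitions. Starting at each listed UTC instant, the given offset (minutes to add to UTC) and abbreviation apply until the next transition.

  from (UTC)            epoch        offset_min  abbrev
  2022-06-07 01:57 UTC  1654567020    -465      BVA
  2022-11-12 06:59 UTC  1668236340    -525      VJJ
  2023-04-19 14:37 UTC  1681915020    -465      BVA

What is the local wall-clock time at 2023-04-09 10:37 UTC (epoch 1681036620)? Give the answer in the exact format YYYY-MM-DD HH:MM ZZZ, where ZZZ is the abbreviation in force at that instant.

2023-04-09 01:52 VJJ

Query: 2023-04-09 10:37 UTC
Rule 2/3 (VJJ, -08:45): 2022-11-12 06:59 UTC ≤ query < 2023-04-19 14:37 UTC
10·60 + 37 - 525 = 112 min
112 = 0·1440 + 112; 112 = 1·60 + 52 → 01:52, same day
→ 2023-04-09 01:52 VJJ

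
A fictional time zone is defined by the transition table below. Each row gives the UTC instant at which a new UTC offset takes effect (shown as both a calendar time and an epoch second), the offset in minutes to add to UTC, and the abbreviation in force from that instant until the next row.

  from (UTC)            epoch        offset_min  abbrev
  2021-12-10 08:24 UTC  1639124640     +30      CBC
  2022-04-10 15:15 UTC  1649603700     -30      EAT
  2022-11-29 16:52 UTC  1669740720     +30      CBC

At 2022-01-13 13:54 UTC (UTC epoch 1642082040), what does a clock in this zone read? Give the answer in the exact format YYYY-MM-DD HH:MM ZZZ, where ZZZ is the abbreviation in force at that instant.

Query: 2022-01-13 13:54 UTC
Rule 1/3 (CBC, +00:30): 2021-12-10 08:24 UTC ≤ query < 2022-04-10 15:15 UTC
13·60 + 54 + 30 = 864 min
864 = 0·1440 + 864; 864 = 14·60 + 24 → 14:24, same day
→ 2022-01-13 14:24 CBC

2022-01-13 14:24 CBC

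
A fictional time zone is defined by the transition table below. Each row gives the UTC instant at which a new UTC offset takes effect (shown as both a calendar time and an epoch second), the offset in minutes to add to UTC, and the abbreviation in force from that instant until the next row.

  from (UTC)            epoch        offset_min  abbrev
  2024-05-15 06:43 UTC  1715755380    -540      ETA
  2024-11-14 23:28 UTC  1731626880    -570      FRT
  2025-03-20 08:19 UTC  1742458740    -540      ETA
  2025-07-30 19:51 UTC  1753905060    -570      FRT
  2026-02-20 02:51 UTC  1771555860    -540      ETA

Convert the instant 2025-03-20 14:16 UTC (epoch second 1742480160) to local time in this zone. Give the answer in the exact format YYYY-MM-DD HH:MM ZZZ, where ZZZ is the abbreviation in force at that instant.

2025-03-20 05:16 ETA

Query: 2025-03-20 14:16 UTC
Rule 3/5 (ETA, -09:00): 2025-03-20 08:19 UTC ≤ query < 2025-07-30 19:51 UTC
14·60 + 16 - 540 = 316 min
316 = 0·1440 + 316; 316 = 5·60 + 16 → 05:16, same day
→ 2025-03-20 05:16 ETA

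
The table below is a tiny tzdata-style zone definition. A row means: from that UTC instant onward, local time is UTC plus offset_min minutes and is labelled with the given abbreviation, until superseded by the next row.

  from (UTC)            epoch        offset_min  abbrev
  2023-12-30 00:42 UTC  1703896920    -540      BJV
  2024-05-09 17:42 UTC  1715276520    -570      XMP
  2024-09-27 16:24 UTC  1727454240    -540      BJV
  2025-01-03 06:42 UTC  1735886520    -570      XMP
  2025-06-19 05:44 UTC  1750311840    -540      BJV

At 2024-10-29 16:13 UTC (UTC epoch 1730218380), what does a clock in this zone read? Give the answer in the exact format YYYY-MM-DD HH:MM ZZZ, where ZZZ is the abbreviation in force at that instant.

Query: 2024-10-29 16:13 UTC
Rule 3/5 (BJV, -09:00): 2024-09-27 16:24 UTC ≤ query < 2025-01-03 06:42 UTC
16·60 + 13 - 540 = 433 min
433 = 0·1440 + 433; 433 = 7·60 + 13 → 07:13, same day
→ 2024-10-29 07:13 BJV

2024-10-29 07:13 BJV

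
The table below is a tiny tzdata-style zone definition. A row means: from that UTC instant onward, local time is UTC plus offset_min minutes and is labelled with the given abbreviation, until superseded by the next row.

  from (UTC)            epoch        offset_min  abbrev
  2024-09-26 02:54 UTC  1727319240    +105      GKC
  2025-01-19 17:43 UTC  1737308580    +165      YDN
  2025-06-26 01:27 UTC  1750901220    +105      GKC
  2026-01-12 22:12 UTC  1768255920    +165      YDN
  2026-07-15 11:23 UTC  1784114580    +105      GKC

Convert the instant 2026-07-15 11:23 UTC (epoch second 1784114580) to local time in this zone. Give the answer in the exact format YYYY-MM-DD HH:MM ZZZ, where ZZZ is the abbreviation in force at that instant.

2026-07-15 13:08 GKC

Query: 2026-07-15 11:23 UTC
Rule 5/5 (GKC, +01:45): 2026-07-15 11:23 UTC ≤ query < +∞
11·60 + 23 + 105 = 788 min
788 = 0·1440 + 788; 788 = 13·60 + 8 → 13:08, same day
→ 2026-07-15 13:08 GKC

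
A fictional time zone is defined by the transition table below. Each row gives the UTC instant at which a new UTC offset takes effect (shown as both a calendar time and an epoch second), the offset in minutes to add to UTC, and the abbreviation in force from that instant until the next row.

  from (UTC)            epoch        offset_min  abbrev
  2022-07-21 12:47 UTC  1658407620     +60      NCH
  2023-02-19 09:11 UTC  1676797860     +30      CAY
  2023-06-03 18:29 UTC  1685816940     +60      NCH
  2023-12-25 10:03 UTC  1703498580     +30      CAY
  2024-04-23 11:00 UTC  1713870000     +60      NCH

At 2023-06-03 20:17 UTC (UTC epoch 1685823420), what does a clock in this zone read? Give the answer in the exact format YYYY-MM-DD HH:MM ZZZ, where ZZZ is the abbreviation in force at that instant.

2023-06-03 21:17 NCH

Query: 2023-06-03 20:17 UTC
Rule 3/5 (NCH, +01:00): 2023-06-03 18:29 UTC ≤ query < 2023-12-25 10:03 UTC
20·60 + 17 + 60 = 1277 min
1277 = 0·1440 + 1277; 1277 = 21·60 + 17 → 21:17, same day
→ 2023-06-03 21:17 NCH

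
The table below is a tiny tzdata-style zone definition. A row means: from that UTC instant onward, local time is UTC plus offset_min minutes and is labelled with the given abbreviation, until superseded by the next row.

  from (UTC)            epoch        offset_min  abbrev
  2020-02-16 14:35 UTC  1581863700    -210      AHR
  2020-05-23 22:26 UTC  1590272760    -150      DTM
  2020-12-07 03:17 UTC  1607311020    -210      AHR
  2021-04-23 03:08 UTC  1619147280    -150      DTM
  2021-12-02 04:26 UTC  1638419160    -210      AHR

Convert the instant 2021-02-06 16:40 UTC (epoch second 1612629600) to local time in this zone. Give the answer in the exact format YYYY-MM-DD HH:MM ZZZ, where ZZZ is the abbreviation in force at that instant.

Query: 2021-02-06 16:40 UTC
Rule 3/5 (AHR, -03:30): 2020-12-07 03:17 UTC ≤ query < 2021-04-23 03:08 UTC
16·60 + 40 - 210 = 790 min
790 = 0·1440 + 790; 790 = 13·60 + 10 → 13:10, same day
→ 2021-02-06 13:10 AHR

2021-02-06 13:10 AHR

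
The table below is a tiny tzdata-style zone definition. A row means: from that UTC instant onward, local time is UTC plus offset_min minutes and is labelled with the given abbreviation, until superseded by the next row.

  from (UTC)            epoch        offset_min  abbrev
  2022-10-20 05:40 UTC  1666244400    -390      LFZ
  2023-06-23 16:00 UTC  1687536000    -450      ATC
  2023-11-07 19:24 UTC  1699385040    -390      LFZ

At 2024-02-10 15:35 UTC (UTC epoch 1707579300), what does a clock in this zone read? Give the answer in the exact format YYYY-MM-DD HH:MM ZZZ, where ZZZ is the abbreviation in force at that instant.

2024-02-10 09:05 LFZ

Query: 2024-02-10 15:35 UTC
Rule 3/3 (LFZ, -06:30): 2023-11-07 19:24 UTC ≤ query < +∞
15·60 + 35 - 390 = 545 min
545 = 0·1440 + 545; 545 = 9·60 + 5 → 09:05, same day
→ 2024-02-10 09:05 LFZ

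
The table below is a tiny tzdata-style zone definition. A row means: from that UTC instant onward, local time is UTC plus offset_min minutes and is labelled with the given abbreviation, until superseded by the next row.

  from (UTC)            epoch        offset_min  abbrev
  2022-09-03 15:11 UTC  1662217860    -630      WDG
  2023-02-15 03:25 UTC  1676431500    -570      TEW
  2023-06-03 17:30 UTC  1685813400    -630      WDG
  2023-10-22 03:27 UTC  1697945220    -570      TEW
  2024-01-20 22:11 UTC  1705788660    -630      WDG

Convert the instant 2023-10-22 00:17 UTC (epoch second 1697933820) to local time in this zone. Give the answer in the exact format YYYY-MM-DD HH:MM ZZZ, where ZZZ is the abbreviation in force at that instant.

Query: 2023-10-22 00:17 UTC
Rule 3/5 (WDG, -10:30): 2023-06-03 17:30 UTC ≤ query < 2023-10-22 03:27 UTC
0·60 + 17 - 630 = -613 min
-613 = -1·1440 + 827; 827 = 13·60 + 47 → 13:47, 2023-10-22 - 1 day = 2023-10-21
→ 2023-10-21 13:47 WDG

2023-10-21 13:47 WDG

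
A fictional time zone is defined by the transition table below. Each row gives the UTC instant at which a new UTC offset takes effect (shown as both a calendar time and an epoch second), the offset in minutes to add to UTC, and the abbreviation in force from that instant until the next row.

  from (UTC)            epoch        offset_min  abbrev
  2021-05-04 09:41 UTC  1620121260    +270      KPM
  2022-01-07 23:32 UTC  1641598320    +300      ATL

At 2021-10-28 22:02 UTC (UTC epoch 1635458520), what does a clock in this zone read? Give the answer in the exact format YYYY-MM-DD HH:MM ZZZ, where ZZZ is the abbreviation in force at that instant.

2021-10-29 02:32 KPM

Query: 2021-10-28 22:02 UTC
Rule 1/2 (KPM, +04:30): 2021-05-04 09:41 UTC ≤ query < 2022-01-07 23:32 UTC
22·60 + 2 + 270 = 1592 min
1592 = 1·1440 + 152; 152 = 2·60 + 32 → 02:32, 2021-10-28 + 1 day = 2021-10-29
→ 2021-10-29 02:32 KPM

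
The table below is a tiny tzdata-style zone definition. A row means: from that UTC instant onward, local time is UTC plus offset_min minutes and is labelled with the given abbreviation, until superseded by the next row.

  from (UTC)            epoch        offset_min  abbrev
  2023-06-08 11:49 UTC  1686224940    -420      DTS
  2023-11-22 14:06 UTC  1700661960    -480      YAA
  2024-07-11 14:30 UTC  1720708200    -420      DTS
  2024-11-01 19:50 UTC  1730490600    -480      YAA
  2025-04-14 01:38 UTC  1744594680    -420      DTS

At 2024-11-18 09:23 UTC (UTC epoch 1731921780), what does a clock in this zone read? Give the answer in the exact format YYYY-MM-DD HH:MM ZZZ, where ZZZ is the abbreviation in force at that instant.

2024-11-18 01:23 YAA

Query: 2024-11-18 09:23 UTC
Rule 4/5 (YAA, -08:00): 2024-11-01 19:50 UTC ≤ query < 2025-04-14 01:38 UTC
9·60 + 23 - 480 = 83 min
83 = 0·1440 + 83; 83 = 1·60 + 23 → 01:23, same day
→ 2024-11-18 01:23 YAA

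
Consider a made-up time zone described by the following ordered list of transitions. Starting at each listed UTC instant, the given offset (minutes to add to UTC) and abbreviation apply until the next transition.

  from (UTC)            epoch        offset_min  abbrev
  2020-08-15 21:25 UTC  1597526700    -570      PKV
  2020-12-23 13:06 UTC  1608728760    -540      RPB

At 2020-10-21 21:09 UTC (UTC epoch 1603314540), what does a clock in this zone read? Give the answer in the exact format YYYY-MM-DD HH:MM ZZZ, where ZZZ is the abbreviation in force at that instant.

Query: 2020-10-21 21:09 UTC
Rule 1/2 (PKV, -09:30): 2020-08-15 21:25 UTC ≤ query < 2020-12-23 13:06 UTC
21·60 + 9 - 570 = 699 min
699 = 0·1440 + 699; 699 = 11·60 + 39 → 11:39, same day
→ 2020-10-21 11:39 PKV

2020-10-21 11:39 PKV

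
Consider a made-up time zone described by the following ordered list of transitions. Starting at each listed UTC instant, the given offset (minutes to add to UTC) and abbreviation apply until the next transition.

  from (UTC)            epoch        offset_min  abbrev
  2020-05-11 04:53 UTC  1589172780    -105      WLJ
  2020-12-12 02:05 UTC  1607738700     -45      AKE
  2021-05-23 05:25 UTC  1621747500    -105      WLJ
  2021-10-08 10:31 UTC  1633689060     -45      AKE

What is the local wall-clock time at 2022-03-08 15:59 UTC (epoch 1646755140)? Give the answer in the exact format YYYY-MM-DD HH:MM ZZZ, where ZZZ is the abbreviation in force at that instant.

2022-03-08 15:14 AKE

Query: 2022-03-08 15:59 UTC
Rule 4/4 (AKE, -00:45): 2021-10-08 10:31 UTC ≤ query < +∞
15·60 + 59 - 45 = 914 min
914 = 0·1440 + 914; 914 = 15·60 + 14 → 15:14, same day
→ 2022-03-08 15:14 AKE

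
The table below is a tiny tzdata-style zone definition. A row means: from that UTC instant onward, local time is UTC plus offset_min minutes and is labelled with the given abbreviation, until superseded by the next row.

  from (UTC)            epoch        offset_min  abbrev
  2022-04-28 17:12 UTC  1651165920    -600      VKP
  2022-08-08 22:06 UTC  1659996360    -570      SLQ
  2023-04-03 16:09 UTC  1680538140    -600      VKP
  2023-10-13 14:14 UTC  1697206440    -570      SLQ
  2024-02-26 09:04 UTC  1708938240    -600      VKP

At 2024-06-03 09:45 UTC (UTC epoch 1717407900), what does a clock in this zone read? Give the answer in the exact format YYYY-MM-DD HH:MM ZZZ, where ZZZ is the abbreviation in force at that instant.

Query: 2024-06-03 09:45 UTC
Rule 5/5 (VKP, -10:00): 2024-02-26 09:04 UTC ≤ query < +∞
9·60 + 45 - 600 = -15 min
-15 = -1·1440 + 1425; 1425 = 23·60 + 45 → 23:45, 2024-06-03 - 1 day = 2024-06-02
→ 2024-06-02 23:45 VKP

2024-06-02 23:45 VKP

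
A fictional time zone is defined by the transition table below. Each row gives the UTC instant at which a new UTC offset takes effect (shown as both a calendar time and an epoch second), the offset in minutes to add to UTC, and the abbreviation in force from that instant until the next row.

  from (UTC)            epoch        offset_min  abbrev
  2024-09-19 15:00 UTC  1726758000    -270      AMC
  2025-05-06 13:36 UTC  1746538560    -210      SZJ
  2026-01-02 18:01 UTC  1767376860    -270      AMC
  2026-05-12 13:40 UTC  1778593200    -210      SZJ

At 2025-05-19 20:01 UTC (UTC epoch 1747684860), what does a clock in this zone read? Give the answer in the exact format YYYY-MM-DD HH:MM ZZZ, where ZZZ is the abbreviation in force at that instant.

2025-05-19 16:31 SZJ

Query: 2025-05-19 20:01 UTC
Rule 2/4 (SZJ, -03:30): 2025-05-06 13:36 UTC ≤ query < 2026-01-02 18:01 UTC
20·60 + 1 - 210 = 991 min
991 = 0·1440 + 991; 991 = 16·60 + 31 → 16:31, same day
→ 2025-05-19 16:31 SZJ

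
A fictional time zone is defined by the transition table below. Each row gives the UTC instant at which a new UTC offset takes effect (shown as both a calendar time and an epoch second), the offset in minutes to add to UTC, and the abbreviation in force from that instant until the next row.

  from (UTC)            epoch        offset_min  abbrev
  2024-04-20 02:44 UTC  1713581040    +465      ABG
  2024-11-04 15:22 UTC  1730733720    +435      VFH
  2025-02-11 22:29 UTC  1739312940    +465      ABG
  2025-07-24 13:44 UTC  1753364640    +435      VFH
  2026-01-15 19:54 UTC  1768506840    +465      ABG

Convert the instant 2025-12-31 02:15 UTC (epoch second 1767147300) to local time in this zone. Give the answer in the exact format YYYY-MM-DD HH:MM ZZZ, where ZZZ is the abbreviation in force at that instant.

Query: 2025-12-31 02:15 UTC
Rule 4/5 (VFH, +07:15): 2025-07-24 13:44 UTC ≤ query < 2026-01-15 19:54 UTC
2·60 + 15 + 435 = 570 min
570 = 0·1440 + 570; 570 = 9·60 + 30 → 09:30, same day
→ 2025-12-31 09:30 VFH

2025-12-31 09:30 VFH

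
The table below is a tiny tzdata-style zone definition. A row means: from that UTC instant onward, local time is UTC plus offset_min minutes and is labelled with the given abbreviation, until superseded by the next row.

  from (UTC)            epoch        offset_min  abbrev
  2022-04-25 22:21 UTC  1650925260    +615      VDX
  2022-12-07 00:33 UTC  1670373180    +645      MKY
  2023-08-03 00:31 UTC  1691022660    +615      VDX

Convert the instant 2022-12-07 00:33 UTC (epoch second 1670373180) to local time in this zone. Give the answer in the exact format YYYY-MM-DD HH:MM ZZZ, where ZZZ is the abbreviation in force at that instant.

Query: 2022-12-07 00:33 UTC
Rule 2/3 (MKY, +10:45): 2022-12-07 00:33 UTC ≤ query < 2023-08-03 00:31 UTC
0·60 + 33 + 645 = 678 min
678 = 0·1440 + 678; 678 = 11·60 + 18 → 11:18, same day
→ 2022-12-07 11:18 MKY

2022-12-07 11:18 MKY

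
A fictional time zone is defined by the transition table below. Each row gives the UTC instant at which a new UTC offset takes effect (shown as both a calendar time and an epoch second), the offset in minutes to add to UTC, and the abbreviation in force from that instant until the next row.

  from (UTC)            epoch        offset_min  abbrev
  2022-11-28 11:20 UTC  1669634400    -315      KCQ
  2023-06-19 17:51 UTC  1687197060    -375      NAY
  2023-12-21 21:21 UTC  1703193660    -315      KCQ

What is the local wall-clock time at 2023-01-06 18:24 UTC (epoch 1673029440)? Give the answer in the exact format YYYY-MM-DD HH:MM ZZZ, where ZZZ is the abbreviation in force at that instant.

Query: 2023-01-06 18:24 UTC
Rule 1/3 (KCQ, -05:15): 2022-11-28 11:20 UTC ≤ query < 2023-06-19 17:51 UTC
18·60 + 24 - 315 = 789 min
789 = 0·1440 + 789; 789 = 13·60 + 9 → 13:09, same day
→ 2023-01-06 13:09 KCQ

2023-01-06 13:09 KCQ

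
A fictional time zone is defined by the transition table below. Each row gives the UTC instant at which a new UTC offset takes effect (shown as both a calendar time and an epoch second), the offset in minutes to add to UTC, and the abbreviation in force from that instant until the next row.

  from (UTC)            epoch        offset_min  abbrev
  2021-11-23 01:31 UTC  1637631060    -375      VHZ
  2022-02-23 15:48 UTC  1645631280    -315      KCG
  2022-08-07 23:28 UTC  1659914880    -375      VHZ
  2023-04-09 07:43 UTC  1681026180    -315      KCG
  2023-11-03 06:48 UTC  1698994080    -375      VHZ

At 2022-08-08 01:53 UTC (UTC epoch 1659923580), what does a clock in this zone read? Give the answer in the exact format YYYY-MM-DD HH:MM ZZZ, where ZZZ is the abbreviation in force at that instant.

2022-08-07 19:38 VHZ

Query: 2022-08-08 01:53 UTC
Rule 3/5 (VHZ, -06:15): 2022-08-07 23:28 UTC ≤ query < 2023-04-09 07:43 UTC
1·60 + 53 - 375 = -262 min
-262 = -1·1440 + 1178; 1178 = 19·60 + 38 → 19:38, 2022-08-08 - 1 day = 2022-08-07
→ 2022-08-07 19:38 VHZ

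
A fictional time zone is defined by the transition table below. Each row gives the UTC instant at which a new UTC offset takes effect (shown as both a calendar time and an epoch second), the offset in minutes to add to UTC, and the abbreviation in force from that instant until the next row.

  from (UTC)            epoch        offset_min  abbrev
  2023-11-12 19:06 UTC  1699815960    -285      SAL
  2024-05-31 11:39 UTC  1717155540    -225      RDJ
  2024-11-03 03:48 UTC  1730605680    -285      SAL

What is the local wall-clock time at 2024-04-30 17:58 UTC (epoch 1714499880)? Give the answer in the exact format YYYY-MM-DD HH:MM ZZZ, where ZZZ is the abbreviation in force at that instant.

Query: 2024-04-30 17:58 UTC
Rule 1/3 (SAL, -04:45): 2023-11-12 19:06 UTC ≤ query < 2024-05-31 11:39 UTC
17·60 + 58 - 285 = 793 min
793 = 0·1440 + 793; 793 = 13·60 + 13 → 13:13, same day
→ 2024-04-30 13:13 SAL

2024-04-30 13:13 SAL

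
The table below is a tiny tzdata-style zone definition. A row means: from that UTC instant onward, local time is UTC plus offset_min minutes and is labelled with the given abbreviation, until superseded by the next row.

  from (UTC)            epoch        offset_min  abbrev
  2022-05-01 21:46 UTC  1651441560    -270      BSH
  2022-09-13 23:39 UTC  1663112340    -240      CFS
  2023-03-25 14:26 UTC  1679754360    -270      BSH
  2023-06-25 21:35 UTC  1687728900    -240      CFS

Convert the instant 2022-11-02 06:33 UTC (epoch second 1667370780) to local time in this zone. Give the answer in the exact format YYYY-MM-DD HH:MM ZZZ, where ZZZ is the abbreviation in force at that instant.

Query: 2022-11-02 06:33 UTC
Rule 2/4 (CFS, -04:00): 2022-09-13 23:39 UTC ≤ query < 2023-03-25 14:26 UTC
6·60 + 33 - 240 = 153 min
153 = 0·1440 + 153; 153 = 2·60 + 33 → 02:33, same day
→ 2022-11-02 02:33 CFS

2022-11-02 02:33 CFS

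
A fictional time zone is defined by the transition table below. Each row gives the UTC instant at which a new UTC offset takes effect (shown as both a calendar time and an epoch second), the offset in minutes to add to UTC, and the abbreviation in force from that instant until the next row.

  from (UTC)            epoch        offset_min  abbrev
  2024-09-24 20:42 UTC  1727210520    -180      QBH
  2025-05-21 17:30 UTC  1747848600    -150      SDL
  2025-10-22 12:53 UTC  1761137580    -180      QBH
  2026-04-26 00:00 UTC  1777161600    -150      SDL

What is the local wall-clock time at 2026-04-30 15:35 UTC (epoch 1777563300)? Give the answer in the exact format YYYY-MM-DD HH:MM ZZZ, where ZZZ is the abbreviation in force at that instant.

Query: 2026-04-30 15:35 UTC
Rule 4/4 (SDL, -02:30): 2026-04-26 00:00 UTC ≤ query < +∞
15·60 + 35 - 150 = 785 min
785 = 0·1440 + 785; 785 = 13·60 + 5 → 13:05, same day
→ 2026-04-30 13:05 SDL

2026-04-30 13:05 SDL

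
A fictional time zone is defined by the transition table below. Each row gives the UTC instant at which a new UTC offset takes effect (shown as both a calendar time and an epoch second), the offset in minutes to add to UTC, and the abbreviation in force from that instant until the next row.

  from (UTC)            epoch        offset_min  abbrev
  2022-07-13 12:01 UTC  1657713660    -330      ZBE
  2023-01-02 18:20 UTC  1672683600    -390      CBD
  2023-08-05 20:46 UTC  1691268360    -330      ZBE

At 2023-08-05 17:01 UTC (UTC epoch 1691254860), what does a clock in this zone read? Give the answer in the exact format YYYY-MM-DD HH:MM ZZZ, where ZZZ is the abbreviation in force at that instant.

2023-08-05 10:31 CBD

Query: 2023-08-05 17:01 UTC
Rule 2/3 (CBD, -06:30): 2023-01-02 18:20 UTC ≤ query < 2023-08-05 20:46 UTC
17·60 + 1 - 390 = 631 min
631 = 0·1440 + 631; 631 = 10·60 + 31 → 10:31, same day
→ 2023-08-05 10:31 CBD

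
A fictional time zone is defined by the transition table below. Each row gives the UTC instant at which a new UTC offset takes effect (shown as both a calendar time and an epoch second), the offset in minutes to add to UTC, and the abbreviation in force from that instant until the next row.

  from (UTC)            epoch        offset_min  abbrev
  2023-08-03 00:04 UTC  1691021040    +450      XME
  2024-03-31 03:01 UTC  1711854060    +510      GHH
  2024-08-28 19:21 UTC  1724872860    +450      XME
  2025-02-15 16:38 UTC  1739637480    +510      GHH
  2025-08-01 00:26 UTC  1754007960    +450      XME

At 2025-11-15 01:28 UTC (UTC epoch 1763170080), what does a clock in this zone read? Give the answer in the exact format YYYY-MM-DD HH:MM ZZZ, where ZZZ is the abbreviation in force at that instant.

Query: 2025-11-15 01:28 UTC
Rule 5/5 (XME, +07:30): 2025-08-01 00:26 UTC ≤ query < +∞
1·60 + 28 + 450 = 538 min
538 = 0·1440 + 538; 538 = 8·60 + 58 → 08:58, same day
→ 2025-11-15 08:58 XME

2025-11-15 08:58 XME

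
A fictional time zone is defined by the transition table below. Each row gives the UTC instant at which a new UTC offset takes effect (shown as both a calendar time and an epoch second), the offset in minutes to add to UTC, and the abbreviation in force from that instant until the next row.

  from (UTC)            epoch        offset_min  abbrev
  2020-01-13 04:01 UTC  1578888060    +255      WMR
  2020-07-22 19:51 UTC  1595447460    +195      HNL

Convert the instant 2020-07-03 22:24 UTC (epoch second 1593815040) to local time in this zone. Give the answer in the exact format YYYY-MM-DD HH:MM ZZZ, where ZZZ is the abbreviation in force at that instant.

2020-07-04 02:39 WMR

Query: 2020-07-03 22:24 UTC
Rule 1/2 (WMR, +04:15): 2020-01-13 04:01 UTC ≤ query < 2020-07-22 19:51 UTC
22·60 + 24 + 255 = 1599 min
1599 = 1·1440 + 159; 159 = 2·60 + 39 → 02:39, 2020-07-03 + 1 day = 2020-07-04
→ 2020-07-04 02:39 WMR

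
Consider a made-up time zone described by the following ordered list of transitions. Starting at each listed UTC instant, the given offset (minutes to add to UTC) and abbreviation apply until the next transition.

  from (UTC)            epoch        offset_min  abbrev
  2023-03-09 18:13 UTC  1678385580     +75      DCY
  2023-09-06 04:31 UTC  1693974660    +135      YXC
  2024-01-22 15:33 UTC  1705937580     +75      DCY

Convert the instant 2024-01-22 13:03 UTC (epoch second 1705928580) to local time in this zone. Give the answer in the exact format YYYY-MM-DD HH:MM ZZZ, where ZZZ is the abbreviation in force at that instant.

Query: 2024-01-22 13:03 UTC
Rule 2/3 (YXC, +02:15): 2023-09-06 04:31 UTC ≤ query < 2024-01-22 15:33 UTC
13·60 + 3 + 135 = 918 min
918 = 0·1440 + 918; 918 = 15·60 + 18 → 15:18, same day
→ 2024-01-22 15:18 YXC

2024-01-22 15:18 YXC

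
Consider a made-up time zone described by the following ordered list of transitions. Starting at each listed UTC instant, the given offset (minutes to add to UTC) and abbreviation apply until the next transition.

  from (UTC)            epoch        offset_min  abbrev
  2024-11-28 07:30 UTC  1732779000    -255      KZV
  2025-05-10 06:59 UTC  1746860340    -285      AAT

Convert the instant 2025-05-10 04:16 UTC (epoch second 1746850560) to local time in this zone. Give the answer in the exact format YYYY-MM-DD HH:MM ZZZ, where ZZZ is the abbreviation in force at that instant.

Query: 2025-05-10 04:16 UTC
Rule 1/2 (KZV, -04:15): 2024-11-28 07:30 UTC ≤ query < 2025-05-10 06:59 UTC
4·60 + 16 - 255 = 1 min
1 = 0·1440 + 1; 1 = 0·60 + 1 → 00:01, same day
→ 2025-05-10 00:01 KZV

2025-05-10 00:01 KZV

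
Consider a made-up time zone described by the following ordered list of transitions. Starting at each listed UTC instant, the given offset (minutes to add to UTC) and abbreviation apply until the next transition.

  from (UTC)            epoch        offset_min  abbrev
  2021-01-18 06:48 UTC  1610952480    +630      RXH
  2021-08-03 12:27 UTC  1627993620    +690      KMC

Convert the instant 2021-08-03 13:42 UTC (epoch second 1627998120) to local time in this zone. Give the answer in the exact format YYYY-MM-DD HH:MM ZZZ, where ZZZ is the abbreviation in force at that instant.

2021-08-04 01:12 KMC

Query: 2021-08-03 13:42 UTC
Rule 2/2 (KMC, +11:30): 2021-08-03 12:27 UTC ≤ query < +∞
13·60 + 42 + 690 = 1512 min
1512 = 1·1440 + 72; 72 = 1·60 + 12 → 01:12, 2021-08-03 + 1 day = 2021-08-04
→ 2021-08-04 01:12 KMC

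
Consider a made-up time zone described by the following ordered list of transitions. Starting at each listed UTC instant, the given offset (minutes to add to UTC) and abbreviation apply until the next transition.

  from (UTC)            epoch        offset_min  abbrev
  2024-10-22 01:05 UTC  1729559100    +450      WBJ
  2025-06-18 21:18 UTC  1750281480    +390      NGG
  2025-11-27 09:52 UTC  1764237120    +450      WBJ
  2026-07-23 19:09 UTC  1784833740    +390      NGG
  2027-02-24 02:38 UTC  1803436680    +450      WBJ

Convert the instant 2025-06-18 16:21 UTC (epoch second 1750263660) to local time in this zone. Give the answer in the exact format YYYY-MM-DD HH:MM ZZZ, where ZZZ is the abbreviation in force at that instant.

2025-06-18 23:51 WBJ

Query: 2025-06-18 16:21 UTC
Rule 1/5 (WBJ, +07:30): 2024-10-22 01:05 UTC ≤ query < 2025-06-18 21:18 UTC
16·60 + 21 + 450 = 1431 min
1431 = 0·1440 + 1431; 1431 = 23·60 + 51 → 23:51, same day
→ 2025-06-18 23:51 WBJ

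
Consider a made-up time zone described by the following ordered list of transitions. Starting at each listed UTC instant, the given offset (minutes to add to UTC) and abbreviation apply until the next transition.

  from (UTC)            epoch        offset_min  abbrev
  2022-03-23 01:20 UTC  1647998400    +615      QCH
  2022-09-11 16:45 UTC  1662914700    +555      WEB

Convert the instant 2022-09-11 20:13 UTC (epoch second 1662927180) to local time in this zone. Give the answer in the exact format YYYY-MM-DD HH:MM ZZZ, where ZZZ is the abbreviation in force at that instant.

Query: 2022-09-11 20:13 UTC
Rule 2/2 (WEB, +09:15): 2022-09-11 16:45 UTC ≤ query < +∞
20·60 + 13 + 555 = 1768 min
1768 = 1·1440 + 328; 328 = 5·60 + 28 → 05:28, 2022-09-11 + 1 day = 2022-09-12
→ 2022-09-12 05:28 WEB

2022-09-12 05:28 WEB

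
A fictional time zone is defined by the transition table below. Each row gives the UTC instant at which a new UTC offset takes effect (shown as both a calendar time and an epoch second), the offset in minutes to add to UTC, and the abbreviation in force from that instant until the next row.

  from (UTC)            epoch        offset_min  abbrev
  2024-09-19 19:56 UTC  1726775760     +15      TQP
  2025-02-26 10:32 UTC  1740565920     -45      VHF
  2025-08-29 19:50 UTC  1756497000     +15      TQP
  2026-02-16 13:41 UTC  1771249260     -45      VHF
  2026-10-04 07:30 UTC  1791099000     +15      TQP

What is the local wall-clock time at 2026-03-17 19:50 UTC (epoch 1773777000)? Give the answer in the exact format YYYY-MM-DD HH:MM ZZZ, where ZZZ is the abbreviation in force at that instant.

2026-03-17 19:05 VHF

Query: 2026-03-17 19:50 UTC
Rule 4/5 (VHF, -00:45): 2026-02-16 13:41 UTC ≤ query < 2026-10-04 07:30 UTC
19·60 + 50 - 45 = 1145 min
1145 = 0·1440 + 1145; 1145 = 19·60 + 5 → 19:05, same day
→ 2026-03-17 19:05 VHF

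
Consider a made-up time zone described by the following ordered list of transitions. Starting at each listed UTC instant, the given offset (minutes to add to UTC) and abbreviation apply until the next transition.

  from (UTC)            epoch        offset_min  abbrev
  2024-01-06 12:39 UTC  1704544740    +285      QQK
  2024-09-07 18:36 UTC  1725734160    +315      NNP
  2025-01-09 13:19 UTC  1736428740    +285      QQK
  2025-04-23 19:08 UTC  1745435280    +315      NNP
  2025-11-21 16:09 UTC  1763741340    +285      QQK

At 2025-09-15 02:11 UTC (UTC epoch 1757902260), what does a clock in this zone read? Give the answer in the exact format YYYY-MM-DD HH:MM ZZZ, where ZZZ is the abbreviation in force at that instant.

Query: 2025-09-15 02:11 UTC
Rule 4/5 (NNP, +05:15): 2025-04-23 19:08 UTC ≤ query < 2025-11-21 16:09 UTC
2·60 + 11 + 315 = 446 min
446 = 0·1440 + 446; 446 = 7·60 + 26 → 07:26, same day
→ 2025-09-15 07:26 NNP

2025-09-15 07:26 NNP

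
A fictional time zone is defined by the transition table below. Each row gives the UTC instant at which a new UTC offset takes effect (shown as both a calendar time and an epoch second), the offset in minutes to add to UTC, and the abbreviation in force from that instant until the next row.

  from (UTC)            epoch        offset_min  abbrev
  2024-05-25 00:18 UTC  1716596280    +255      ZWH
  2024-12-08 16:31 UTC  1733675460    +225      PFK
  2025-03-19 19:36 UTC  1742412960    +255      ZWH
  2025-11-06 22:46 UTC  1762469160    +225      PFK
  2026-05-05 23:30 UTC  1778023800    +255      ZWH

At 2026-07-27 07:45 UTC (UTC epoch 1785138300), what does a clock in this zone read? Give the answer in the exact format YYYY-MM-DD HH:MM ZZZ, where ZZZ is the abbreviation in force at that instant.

2026-07-27 12:00 ZWH

Query: 2026-07-27 07:45 UTC
Rule 5/5 (ZWH, +04:15): 2026-05-05 23:30 UTC ≤ query < +∞
7·60 + 45 + 255 = 720 min
720 = 0·1440 + 720; 720 = 12·60 + 0 → 12:00, same day
→ 2026-07-27 12:00 ZWH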